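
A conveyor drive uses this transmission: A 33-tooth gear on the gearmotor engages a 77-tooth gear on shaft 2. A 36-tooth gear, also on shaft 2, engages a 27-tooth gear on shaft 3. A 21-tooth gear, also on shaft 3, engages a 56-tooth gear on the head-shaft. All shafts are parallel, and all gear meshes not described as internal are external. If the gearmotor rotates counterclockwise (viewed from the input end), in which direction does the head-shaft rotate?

the gearmotor → shaft 2: external mesh, 1 reversal → CW.
shaft 2 → shaft 3: external mesh, 1 reversal → CCW.
shaft 3 → the head-shaft: external mesh, 1 reversal → CW.
3 reversals in total — an odd number — so the head-shaft turns opposite to the gearmotor.

clockwise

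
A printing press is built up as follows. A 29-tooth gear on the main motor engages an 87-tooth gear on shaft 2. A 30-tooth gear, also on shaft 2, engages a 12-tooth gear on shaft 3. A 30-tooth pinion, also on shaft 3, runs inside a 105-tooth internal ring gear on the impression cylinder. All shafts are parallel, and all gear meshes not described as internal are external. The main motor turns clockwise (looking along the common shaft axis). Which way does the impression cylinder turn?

clockwise

the main motor → shaft 2: external mesh, 1 reversal → CCW.
shaft 2 → shaft 3: external mesh, 1 reversal → CW.
shaft 3 → the impression cylinder: internal mesh, same direction → CW.
2 reversals in total — an even number — so the impression cylinder turns the same way as the main motor.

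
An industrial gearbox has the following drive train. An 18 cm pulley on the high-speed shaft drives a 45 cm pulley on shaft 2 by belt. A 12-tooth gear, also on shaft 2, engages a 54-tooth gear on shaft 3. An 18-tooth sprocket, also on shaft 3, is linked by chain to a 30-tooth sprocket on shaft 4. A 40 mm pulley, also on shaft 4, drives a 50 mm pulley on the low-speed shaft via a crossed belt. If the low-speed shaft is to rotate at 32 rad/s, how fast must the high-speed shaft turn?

750 rad/s

Overall ratio R = 2.5 × 4.5 × 1.6667 × 1.25 = 23.438.
Required input speed = output speed × R = 32 × 23.438 = 750 rad/s.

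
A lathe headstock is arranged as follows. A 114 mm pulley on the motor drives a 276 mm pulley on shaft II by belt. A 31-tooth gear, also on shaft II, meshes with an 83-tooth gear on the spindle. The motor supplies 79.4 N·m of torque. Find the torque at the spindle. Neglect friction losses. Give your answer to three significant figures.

515 N·m

Belt: ratio = 276/114 = 2.4211; torque at shaft II = 79.4 × 2.4211 = 192.23 N·m.
Gear mesh: ratio = 83/31 = 2.6774; torque at the spindle = 192.23 × 2.6774 = 514.68 N·m.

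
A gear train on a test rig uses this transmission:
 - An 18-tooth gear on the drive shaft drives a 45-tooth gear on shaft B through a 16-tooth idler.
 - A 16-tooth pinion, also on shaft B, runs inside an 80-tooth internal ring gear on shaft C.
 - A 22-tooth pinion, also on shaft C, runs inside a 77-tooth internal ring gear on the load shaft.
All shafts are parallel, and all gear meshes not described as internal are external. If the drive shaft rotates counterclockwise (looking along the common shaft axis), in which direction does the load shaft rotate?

counterclockwise

the drive shaft → shaft B: driver → idler → driven is 2 external meshes, 2 reversals → CCW.
shaft B → shaft C: internal mesh, same direction → CCW.
shaft C → the load shaft: internal mesh, same direction → CCW.
2 reversals in total — an even number — so the load shaft turns the same way as the drive shaft.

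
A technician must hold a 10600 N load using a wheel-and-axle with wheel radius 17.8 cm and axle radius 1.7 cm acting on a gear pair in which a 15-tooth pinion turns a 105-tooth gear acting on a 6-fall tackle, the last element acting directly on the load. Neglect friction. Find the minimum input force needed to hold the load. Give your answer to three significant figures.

24.1 N

Wheel-and-axle MA = R/r = 17.8/1.7 = 10.471.
Gear pair MA = 105/15 = 7.
Block-and-tackle MA = number of supporting rope parts = 6.
Combined ideal MA = 10.471 × 7 × 6 = 439.76.
Effort = load / MA = 10600 / 439.76 = 24.104 N.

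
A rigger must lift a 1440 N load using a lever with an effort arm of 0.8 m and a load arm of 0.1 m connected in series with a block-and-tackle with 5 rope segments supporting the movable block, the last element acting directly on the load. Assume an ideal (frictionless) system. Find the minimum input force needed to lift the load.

36 N

Lever MA = effort arm / load arm = 0.8/0.1 = 8.
Block-and-tackle MA = number of supporting rope parts = 5.
Combined ideal MA = 8 × 5 = 40.
Effort = load / MA = 1440 / 40 = 36 N.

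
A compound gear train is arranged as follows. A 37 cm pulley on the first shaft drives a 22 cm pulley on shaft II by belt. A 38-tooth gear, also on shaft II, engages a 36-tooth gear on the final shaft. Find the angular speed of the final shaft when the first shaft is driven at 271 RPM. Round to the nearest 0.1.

481.1 RPM

belt 22/37 = 0.59459 → 271/0.59459 = 455.77 RPM
gear mesh 36/38 = 0.94737 → 455.77/0.94737 = 481.09 RPM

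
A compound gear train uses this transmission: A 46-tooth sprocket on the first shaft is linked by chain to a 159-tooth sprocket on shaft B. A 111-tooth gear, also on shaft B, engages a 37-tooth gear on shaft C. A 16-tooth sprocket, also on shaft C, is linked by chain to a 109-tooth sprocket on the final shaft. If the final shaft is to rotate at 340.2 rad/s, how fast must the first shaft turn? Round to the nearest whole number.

Overall ratio R = 3.4565 × 0.33333 × 6.8125 = 7.8492.
Required input speed = output speed × R = 340.2 × 7.8492 = 2670.3 rad/s.

2670 rad/s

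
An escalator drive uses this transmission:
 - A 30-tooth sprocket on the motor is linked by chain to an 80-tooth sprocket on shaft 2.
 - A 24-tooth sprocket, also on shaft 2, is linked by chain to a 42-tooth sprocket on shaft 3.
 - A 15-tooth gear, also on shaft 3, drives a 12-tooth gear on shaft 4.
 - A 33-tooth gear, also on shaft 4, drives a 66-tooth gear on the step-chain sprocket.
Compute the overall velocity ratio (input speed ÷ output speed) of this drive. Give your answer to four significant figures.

Each stage contributes driven/driver: chain 80/30 = 2.6667, chain 42/24 = 1.75, gear mesh 12/15 = 0.8, gear mesh 66/33 = 2.
Overall: 2.6667 × 1.75 × 0.8 × 2 = 7.4667.

7.467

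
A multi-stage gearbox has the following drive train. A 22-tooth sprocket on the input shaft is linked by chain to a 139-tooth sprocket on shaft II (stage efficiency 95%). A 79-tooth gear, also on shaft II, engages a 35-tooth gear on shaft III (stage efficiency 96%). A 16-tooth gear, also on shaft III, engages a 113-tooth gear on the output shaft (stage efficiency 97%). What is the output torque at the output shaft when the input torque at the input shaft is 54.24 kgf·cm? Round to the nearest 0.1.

948.6 kgf·cm

Chain: ratio = 139/22 = 6.3182; torque at shaft II = 54.24 × 6.3182 × 0.95 = 325.56 kgf·cm.
Gear mesh: ratio = 35/79 = 0.44304; torque at shaft III = 325.56 × 0.44304 × 0.96 = 138.47 kgf·cm.
Gear mesh: ratio = 113/16 = 7.0625; torque at the output shaft = 138.47 × 7.0625 × 0.97 = 948.59 kgf·cm.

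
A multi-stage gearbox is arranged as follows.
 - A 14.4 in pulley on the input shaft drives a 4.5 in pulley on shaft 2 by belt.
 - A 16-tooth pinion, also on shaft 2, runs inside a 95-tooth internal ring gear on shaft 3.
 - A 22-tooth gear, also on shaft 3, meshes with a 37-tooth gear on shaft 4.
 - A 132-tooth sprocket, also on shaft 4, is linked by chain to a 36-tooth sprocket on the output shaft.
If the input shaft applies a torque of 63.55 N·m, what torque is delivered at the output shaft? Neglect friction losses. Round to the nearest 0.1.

54.1 N·m

belt 4.5/14.4 = 0.3125 → τ = 63.55·0.3125 = 19.859 N·m
internal gear 95/16 = 5.9375 → τ = 19.859·5.9375 = 117.92 N·m
gear mesh 37/22 = 1.6818 → τ = 117.92·1.6818 = 198.31 N·m
chain 36/132 = 0.27273 → τ = 198.31·0.27273 = 54.085 N·m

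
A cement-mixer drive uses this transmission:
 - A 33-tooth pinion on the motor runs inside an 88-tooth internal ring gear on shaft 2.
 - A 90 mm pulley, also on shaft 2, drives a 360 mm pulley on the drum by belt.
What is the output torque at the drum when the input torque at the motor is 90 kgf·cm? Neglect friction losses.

960 kgf·cm

After the internal gear (88/33): 90 × 2.6667 = 240 kgf·cm
After the belt (360/90): 240 × 4 = 960 kgf·cm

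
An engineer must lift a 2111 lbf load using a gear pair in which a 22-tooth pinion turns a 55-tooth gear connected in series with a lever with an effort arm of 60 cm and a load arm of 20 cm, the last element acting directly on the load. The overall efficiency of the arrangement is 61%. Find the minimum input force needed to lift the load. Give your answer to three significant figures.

Gear pair MA = 55/22 = 2.5.
Lever MA = effort arm / load arm = 60/20 = 3.
Combined ideal MA = 2.5 × 3 = 7.5.
Actual MA = 7.5 × 0.61 = 4.575.
Effort = load / actual MA = 2111 / 4.575 = 461.42 lbf.

461 lbf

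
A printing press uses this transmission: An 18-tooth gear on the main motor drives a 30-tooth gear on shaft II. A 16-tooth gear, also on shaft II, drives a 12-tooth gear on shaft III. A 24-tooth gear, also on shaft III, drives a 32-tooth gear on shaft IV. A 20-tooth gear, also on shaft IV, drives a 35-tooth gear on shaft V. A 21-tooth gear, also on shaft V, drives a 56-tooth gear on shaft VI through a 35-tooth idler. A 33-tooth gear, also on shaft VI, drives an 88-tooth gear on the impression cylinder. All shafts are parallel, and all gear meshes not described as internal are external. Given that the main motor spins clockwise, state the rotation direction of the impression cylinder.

anticlockwise

the main motor → shaft II: external mesh, 1 reversal → CCW.
shaft II → shaft III: external mesh, 1 reversal → CW.
shaft III → shaft IV: external mesh, 1 reversal → CCW.
shaft IV → shaft V: external mesh, 1 reversal → CW.
shaft V → shaft VI: driver → idler → driven is 2 external meshes, 2 reversals → CW.
shaft VI → the impression cylinder: external mesh, 1 reversal → CCW.
7 reversals in total — an odd number — so the impression cylinder turns opposite to the main motor.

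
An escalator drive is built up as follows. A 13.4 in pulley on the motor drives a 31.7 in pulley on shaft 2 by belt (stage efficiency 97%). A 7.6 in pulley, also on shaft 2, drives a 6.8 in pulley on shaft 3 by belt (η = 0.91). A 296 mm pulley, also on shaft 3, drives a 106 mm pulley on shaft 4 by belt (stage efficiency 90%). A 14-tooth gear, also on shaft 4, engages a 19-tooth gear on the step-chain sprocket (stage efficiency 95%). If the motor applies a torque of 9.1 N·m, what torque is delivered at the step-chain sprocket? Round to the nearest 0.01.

7.06 N·m

After the belt (31.7/13.4): 9.1 × 2.3657 × 0.97 = 20.882 N·m
After the belt (6.8/7.6): 20.882 × 0.89474 × 0.91 = 17.002 N·m
After the belt (106/296): 17.002 × 0.35811 × 0.90 = 5.4798 N·m
After the gear mesh (19/14): 5.4798 × 1.3571 × 0.95 = 7.065 N·m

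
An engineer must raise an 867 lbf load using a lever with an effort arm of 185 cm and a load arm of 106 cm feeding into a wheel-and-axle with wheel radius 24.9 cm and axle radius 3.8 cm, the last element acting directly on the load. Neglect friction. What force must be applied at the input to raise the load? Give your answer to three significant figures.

75.8 lbf

Lever MA = effort arm / load arm = 185/106 = 1.7453.
Wheel-and-axle MA = R/r = 24.9/3.8 = 6.5526.
Combined ideal MA = 1.7453 × 6.5526 = 11.436.
Effort = load / MA = 867 / 11.436 = 75.812 lbf.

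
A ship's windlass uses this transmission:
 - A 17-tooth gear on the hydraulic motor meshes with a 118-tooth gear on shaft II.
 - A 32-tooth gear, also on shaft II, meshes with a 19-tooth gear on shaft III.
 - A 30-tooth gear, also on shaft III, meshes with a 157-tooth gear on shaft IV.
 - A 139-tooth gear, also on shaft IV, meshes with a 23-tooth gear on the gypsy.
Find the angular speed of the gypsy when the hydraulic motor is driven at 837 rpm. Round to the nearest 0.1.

234.5 rpm

Gear mesh: ratio = 118/17 = 6.9412, so shaft II turns at 837 / 6.9412 = 120.58 rpm.
Gear mesh: ratio = 19/32 = 0.59375, so shaft III turns at 120.58 / 0.59375 = 203.09 rpm.
Gear mesh: ratio = 157/30 = 5.2333, so shaft IV turns at 203.09 / 5.2333 = 38.807 rpm.
Gear mesh: ratio = 23/139 = 0.16547, so the gypsy turns at 38.807 / 0.16547 = 234.53 rpm.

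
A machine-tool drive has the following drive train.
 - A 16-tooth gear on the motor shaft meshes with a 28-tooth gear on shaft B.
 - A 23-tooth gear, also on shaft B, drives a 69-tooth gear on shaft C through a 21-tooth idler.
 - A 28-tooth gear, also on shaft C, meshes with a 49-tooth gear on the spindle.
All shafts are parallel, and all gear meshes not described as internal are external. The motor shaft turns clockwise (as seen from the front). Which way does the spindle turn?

clockwise

the motor shaft → shaft B: external mesh, 1 reversal → CCW.
shaft B → shaft C: driver → idler → driven is 2 external meshes, 2 reversals → CCW.
shaft C → the spindle: external mesh, 1 reversal → CW.
4 reversals in total — an even number — so the spindle turns the same way as the motor shaft.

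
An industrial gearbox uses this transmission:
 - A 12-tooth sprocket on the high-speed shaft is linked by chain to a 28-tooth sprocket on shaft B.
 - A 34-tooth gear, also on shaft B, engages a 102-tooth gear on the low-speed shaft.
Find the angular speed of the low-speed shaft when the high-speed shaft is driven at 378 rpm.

chain 28/12 = 2.3333 → 378/2.3333 = 162 rpm
gear mesh 102/34 = 3 → 162/3 = 54 rpm

54 rpm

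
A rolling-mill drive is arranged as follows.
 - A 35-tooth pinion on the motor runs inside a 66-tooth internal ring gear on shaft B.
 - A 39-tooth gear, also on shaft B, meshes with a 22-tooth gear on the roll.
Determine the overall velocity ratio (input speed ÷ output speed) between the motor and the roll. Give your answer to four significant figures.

1.064

Each stage contributes driven/driver: internal gear 66/35 = 1.8857, gear mesh 22/39 = 0.5641.
Overall: 1.8857 × 0.5641 = 1.0637.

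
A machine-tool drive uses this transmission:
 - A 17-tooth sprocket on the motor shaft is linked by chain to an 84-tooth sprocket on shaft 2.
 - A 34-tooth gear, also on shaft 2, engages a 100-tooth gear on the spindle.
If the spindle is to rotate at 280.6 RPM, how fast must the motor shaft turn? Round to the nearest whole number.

Overall ratio R = 4.9412 × 2.9412 = 14.533.
Required input speed = output speed × R = 280.6 × 14.533 = 4077.9 RPM.

4078 RPM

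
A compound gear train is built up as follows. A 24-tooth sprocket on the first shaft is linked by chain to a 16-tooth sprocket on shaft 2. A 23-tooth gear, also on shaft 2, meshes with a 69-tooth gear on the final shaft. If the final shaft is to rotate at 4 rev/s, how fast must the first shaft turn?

8 rev/s

Overall ratio R = 0.66667 × 3 = 2.
Required input speed = output speed × R = 4 × 2 = 8 rev/s.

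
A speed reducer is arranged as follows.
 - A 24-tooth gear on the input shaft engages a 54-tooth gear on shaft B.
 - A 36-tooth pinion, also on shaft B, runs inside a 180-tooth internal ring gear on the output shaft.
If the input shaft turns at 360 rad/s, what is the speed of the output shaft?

the input shaft → shaft B (gear mesh, 54/24): 360 ÷ 2.25 = 160 rad/s
shaft B → the output shaft (internal gear, 180/36): 160 ÷ 5 = 32 rad/s

32 rad/s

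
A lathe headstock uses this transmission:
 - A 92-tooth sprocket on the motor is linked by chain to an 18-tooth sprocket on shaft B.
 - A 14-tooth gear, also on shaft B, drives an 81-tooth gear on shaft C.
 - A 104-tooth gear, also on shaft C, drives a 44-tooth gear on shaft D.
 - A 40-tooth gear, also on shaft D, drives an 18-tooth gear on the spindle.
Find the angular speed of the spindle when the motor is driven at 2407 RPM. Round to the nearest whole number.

Chain: ratio = 18/92 = 0.19565, so shaft B turns at 2407 / 0.19565 = 12302 RPM.
Gear mesh: ratio = 81/14 = 5.7857, so shaft C turns at 12302 / 5.7857 = 2126.3 RPM.
Gear mesh: ratio = 44/104 = 0.42308, so shaft D turns at 2126.3 / 0.42308 = 5025.9 RPM.
Gear mesh: ratio = 18/40 = 0.45, so the spindle turns at 5025.9 / 0.45 = 11169 RPM.

11169 RPM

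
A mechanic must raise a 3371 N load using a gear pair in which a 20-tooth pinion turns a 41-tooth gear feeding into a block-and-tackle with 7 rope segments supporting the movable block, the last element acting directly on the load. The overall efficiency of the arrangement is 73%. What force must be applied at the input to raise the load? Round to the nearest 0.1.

321.8 N

Gear pair MA = 41/20 = 2.05.
Block-and-tackle MA = number of supporting rope parts = 7.
Combined ideal MA = 2.05 × 7 = 14.35.
Actual MA = 14.35 × 0.73 = 10.475.
Effort = load / actual MA = 3371 / 10.475 = 321.8 N.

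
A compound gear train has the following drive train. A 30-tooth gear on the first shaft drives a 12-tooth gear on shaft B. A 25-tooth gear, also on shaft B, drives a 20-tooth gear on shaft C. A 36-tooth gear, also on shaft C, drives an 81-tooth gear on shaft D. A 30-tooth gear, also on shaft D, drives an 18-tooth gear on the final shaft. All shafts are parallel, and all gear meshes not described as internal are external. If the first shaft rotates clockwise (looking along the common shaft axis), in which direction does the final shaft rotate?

the first shaft → shaft B: external mesh, 1 reversal → CCW.
shaft B → shaft C: external mesh, 1 reversal → CW.
shaft C → shaft D: external mesh, 1 reversal → CCW.
shaft D → the final shaft: external mesh, 1 reversal → CW.
4 reversals in total — an even number — so the final shaft turns the same way as the first shaft.

clockwise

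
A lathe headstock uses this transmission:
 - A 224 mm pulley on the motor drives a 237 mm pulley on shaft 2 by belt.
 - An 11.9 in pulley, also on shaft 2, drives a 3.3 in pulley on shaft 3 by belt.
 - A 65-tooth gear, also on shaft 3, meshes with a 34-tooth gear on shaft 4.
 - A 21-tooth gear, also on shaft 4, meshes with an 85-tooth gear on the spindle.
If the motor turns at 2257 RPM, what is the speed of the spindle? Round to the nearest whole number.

3633 RPM

Belt: ratio = 237/224 = 1.058, so shaft 2 turns at 2257 / 1.058 = 2133.2 RPM.
Belt: ratio = 3.3/11.9 = 0.27731, so shaft 3 turns at 2133.2 / 0.27731 = 7692.4 RPM.
Gear mesh: ratio = 34/65 = 0.52308, so shaft 4 turns at 7692.4 / 0.52308 = 14706 RPM.
Gear mesh: ratio = 85/21 = 4.0476, so the spindle turns at 14706 / 4.0476 = 3633.3 RPM.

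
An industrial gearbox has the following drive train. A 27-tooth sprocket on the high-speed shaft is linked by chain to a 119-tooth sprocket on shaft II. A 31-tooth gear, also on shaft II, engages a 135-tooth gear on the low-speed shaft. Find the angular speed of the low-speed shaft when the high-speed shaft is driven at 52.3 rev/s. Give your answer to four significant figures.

2.725 rev/s

the high-speed shaft → shaft II (chain, 119/27): 52.3 ÷ 4.4074 = 11.866 rev/s
shaft II → the low-speed shaft (gear mesh, 135/31): 11.866 ÷ 4.3548 = 2.7249 rev/s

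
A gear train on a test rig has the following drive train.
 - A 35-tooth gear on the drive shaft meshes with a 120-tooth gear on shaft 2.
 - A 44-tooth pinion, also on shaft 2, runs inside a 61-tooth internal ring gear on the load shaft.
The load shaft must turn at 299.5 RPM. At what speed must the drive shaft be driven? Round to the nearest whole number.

1424 RPM

Overall ratio R = 3.4286 × 1.3864 = 4.7532.
Required input speed = output speed × R = 299.5 × 4.7532 = 1423.6 RPM.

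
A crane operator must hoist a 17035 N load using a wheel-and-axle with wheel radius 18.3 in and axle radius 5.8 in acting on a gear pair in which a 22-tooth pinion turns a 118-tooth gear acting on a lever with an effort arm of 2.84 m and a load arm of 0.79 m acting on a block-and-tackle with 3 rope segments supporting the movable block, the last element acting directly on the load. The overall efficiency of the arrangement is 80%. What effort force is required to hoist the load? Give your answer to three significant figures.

117 N

Wheel-and-axle MA = R/r = 18.3/5.8 = 3.1552.
Gear pair MA = 118/22 = 5.3636.
Lever MA = effort arm / load arm = 2.84/0.79 = 3.5949.
Block-and-tackle MA = number of supporting rope parts = 3.
Combined ideal MA = 3.1552 × 5.3636 × 3.5949 × 3 = 182.51.
Actual MA = 182.51 × 0.80 = 146.01.
Effort = load / actual MA = 17035 / 146.01 = 116.67 N.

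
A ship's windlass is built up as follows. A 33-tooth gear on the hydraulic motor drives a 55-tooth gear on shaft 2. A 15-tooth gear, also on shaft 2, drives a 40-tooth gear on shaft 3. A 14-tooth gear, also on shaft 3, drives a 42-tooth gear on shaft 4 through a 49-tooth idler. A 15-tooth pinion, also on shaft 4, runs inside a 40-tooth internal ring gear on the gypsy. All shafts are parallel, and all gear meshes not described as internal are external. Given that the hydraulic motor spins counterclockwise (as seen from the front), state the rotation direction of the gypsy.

counterclockwise

the hydraulic motor → shaft 2: external mesh, 1 reversal → CW.
shaft 2 → shaft 3: external mesh, 1 reversal → CCW.
shaft 3 → shaft 4: driver → idler → driven is 2 external meshes, 2 reversals → CCW.
shaft 4 → the gypsy: internal mesh, same direction → CCW.
4 reversals in total — an even number — so the gypsy turns the same way as the hydraulic motor.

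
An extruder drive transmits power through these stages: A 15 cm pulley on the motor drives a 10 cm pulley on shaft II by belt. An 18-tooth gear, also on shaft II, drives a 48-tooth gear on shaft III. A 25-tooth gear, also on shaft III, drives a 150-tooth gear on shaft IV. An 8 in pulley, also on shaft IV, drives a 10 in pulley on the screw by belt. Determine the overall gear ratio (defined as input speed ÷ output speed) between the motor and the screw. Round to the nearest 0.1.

13.3

Each stage contributes driven/driver: belt 10/15 = 0.66667, gear mesh 48/18 = 2.6667, gear mesh 150/25 = 6, belt 10/8 = 1.25.
Overall: 0.66667 × 2.6667 × 6 × 1.25 = 13.333.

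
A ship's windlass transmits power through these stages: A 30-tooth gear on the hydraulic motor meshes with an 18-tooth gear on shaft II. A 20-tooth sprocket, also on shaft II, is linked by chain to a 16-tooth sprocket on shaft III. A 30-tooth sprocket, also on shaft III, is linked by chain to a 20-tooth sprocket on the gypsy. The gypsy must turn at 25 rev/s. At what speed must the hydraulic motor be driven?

8 rev/s

Overall ratio R = 0.6 × 0.8 × 0.66667 = 0.32.
Required input speed = output speed × R = 25 × 0.32 = 8 rev/s.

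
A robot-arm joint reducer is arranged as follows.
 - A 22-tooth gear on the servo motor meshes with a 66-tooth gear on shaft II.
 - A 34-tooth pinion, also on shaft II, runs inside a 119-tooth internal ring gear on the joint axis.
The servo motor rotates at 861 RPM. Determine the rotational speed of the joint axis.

82 RPM

Gear mesh: ratio = 66/22 = 3, so shaft II turns at 861 / 3 = 287 RPM.
Internal gear: ratio = 119/34 = 3.5, so the joint axis turns at 287 / 3.5 = 82 RPM.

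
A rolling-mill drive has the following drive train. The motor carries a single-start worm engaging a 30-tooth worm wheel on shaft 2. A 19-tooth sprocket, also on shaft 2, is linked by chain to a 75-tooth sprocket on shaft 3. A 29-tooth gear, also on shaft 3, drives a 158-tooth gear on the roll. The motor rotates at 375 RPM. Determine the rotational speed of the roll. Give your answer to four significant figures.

Worm: ratio = 30/1 = 30, so shaft 2 turns at 375 / 30 = 12.5 RPM.
Chain: ratio = 75/19 = 3.9474, so shaft 3 turns at 12.5 / 3.9474 = 3.1667 RPM.
Gear mesh: ratio = 158/29 = 5.4483, so the roll turns at 3.1667 / 5.4483 = 0.58122 RPM.

0.5812 RPM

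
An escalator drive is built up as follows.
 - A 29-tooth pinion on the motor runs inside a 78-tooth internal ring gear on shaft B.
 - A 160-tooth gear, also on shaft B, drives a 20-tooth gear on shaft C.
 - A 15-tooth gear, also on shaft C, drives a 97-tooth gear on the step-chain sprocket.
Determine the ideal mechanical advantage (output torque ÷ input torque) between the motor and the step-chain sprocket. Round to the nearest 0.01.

Each stage contributes driven/driver: internal gear 78/29 = 2.6897, gear mesh 20/160 = 0.125, gear mesh 97/15 = 6.4667.
Overall: 2.6897 × 0.125 × 6.4667 = 2.1741.

2.17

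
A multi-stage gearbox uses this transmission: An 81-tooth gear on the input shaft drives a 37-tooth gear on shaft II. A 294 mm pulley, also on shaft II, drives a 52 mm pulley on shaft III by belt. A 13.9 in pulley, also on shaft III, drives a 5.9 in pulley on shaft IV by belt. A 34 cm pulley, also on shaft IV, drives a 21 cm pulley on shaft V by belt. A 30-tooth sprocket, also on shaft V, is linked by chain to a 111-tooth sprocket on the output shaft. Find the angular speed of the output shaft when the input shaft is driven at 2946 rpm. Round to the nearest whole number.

Gear mesh: ratio = 37/81 = 0.45679, so shaft II turns at 2946 / 0.45679 = 6449.4 rpm.
Belt: ratio = 52/294 = 0.17687, so shaft III turns at 6449.4 / 0.17687 = 36464 rpm.
Belt: ratio = 5.9/13.9 = 0.42446, so shaft IV turns at 36464 / 0.42446 = 85906 rpm.
Belt: ratio = 21/34 = 0.61765, so shaft V turns at 85906 / 0.61765 = 1.3909e+05 rpm.
Chain: ratio = 111/30 = 3.7, so the output shaft turns at 1.3909e+05 / 3.7 = 37591 rpm.

37591 rpm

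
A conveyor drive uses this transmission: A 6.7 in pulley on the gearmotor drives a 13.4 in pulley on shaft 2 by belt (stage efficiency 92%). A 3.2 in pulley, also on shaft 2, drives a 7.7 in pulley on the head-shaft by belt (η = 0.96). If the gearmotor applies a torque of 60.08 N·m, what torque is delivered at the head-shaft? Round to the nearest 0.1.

255.4 N·m

belt 13.4/6.7 = 2 → τ = 60.08·2·0.92 = 110.55 N·m
belt 7.7/3.2 = 2.4062 → τ = 110.55·2.4062·0.96 = 255.36 N·m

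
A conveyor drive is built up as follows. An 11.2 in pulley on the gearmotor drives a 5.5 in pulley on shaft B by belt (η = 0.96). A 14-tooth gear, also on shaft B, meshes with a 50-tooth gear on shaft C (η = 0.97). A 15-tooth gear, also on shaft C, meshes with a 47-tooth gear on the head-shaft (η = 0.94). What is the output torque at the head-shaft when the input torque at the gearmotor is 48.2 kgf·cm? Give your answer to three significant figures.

232 kgf·cm

After the belt (5.5/11.2): 48.2 × 0.49107 × 0.96 = 22.723 kgf·cm
After the gear mesh (50/14): 22.723 × 3.5714 × 0.97 = 78.718 kgf·cm
After the gear mesh (47/15): 78.718 × 3.1333 × 0.94 = 231.85 kgf·cm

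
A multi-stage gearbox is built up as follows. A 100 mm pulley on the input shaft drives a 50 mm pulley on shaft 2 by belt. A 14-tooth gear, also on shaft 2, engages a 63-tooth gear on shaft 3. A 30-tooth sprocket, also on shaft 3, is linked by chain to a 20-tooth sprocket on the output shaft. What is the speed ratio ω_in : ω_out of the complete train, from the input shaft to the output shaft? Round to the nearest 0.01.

Each stage contributes driven/driver: belt 50/100 = 0.5, gear mesh 63/14 = 4.5, chain 20/30 = 0.66667.
Overall: 0.5 × 4.5 × 0.66667 = 1.5.

1.50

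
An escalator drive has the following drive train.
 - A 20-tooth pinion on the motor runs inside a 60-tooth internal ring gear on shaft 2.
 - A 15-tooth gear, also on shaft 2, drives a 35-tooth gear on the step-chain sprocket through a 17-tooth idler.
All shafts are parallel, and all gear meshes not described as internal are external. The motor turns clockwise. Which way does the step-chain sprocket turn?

clockwise

the motor → shaft 2: internal mesh, same direction → CW.
shaft 2 → the step-chain sprocket: driver → idler → driven is 2 external meshes, 2 reversals → CW.
2 reversals in total — an even number — so the step-chain sprocket turns the same way as the motor.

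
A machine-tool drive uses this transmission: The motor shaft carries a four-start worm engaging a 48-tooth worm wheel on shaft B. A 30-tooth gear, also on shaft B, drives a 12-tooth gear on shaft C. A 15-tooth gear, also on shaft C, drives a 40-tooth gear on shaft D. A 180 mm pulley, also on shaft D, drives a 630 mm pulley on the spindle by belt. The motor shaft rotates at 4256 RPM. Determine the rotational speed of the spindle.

the motor shaft → shaft B (worm, 48/4): 4256 ÷ 12 = 354.67 RPM
shaft B → shaft C (gear mesh, 12/30): 354.67 ÷ 0.4 = 886.67 RPM
shaft C → shaft D (gear mesh, 40/15): 886.67 ÷ 2.6667 = 332.5 RPM
shaft D → the spindle (belt, 630/180): 332.5 ÷ 3.5 = 95 RPM

95 RPM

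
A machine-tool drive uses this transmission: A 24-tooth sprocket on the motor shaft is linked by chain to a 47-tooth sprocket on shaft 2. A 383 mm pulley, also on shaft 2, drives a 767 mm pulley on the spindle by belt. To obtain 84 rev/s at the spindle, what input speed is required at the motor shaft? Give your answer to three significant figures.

329 rev/s

Overall ratio R = 1.9583 × 2.0026 = 3.9218.
Required input speed = output speed × R = 84 × 3.9218 = 329.43 rev/s.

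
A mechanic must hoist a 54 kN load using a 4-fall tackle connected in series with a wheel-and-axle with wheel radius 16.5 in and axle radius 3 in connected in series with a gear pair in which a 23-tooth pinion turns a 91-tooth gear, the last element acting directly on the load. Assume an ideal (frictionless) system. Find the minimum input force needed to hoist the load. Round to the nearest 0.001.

Block-and-tackle MA = number of supporting rope parts = 4.
Wheel-and-axle MA = R/r = 16.5/3 = 5.5.
Gear pair MA = 91/23 = 3.9565.
Combined ideal MA = 4 × 5.5 × 3.9565 = 87.043.
Effort = load / MA = 54 / 87.043 = 0.62038 kN.

0.620 kN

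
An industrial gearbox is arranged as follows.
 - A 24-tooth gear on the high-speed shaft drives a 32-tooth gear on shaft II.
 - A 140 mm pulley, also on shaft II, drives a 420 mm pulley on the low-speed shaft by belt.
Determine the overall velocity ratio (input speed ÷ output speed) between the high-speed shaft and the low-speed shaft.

Each stage contributes driven/driver: gear mesh 32/24 = 1.3333, belt 420/140 = 3.
Overall: 1.3333 × 3 = 4.

4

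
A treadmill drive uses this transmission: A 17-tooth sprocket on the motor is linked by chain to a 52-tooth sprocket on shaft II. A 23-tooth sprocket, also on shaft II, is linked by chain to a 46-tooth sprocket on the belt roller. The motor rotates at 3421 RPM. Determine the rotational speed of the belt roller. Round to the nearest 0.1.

559.2 RPM

Chain: ratio = 52/17 = 3.0588, so shaft II turns at 3421 / 3.0588 = 1118.4 RPM.
Chain: ratio = 46/23 = 2, so the belt roller turns at 1118.4 / 2 = 559.2 RPM.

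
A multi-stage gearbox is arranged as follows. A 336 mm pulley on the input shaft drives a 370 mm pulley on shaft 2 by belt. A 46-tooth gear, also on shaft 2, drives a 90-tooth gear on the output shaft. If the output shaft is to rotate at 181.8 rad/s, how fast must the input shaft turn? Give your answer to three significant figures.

Overall ratio R = 1.1012 × 1.9565 = 2.1545.
Required input speed = output speed × R = 181.8 × 2.1545 = 391.69 rad/s.

392 rad/s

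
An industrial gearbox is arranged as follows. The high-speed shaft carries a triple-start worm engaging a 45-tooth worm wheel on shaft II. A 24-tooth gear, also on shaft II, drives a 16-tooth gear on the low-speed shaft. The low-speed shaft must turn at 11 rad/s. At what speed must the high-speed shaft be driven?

110 rad/s

Overall ratio R = 15 × 0.66667 = 10.
Required input speed = output speed × R = 11 × 10 = 110 rad/s.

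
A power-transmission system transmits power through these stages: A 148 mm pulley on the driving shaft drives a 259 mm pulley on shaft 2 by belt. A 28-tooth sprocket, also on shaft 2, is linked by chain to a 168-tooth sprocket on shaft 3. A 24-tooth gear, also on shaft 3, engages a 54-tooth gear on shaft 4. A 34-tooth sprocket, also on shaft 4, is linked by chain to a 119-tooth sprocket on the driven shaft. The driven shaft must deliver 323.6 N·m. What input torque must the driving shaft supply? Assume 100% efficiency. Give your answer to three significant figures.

Overall ratio R = 1.75 × 6 × 2.25 × 3.5 = 82.688.
Input torque = output torque / R = 323.6 / 82.688 = 3.9135 N·m.

3.91 N·m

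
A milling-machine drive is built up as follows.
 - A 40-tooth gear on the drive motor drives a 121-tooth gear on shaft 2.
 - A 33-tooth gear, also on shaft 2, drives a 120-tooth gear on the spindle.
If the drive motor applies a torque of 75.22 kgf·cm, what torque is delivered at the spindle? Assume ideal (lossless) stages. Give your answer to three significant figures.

Gear mesh: ratio = 121/40 = 3.025; torque at shaft 2 = 75.22 × 3.025 = 227.54 kgf·cm.
Gear mesh: ratio = 120/33 = 3.6364; torque at the spindle = 227.54 × 3.6364 = 827.42 kgf·cm.

827 kgf·cm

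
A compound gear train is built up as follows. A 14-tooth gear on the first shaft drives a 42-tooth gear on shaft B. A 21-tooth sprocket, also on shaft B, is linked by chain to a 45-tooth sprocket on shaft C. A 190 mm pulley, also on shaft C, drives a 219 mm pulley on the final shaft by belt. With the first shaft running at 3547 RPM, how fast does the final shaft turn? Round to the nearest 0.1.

Gear mesh: ratio = 42/14 = 3, so shaft B turns at 3547 / 3 = 1182.3 RPM.
Chain: ratio = 45/21 = 2.1429, so shaft C turns at 1182.3 / 2.1429 = 551.76 RPM.
Belt: ratio = 219/190 = 1.1526, so the final shaft turns at 551.76 / 1.1526 = 478.69 RPM.

478.7 RPM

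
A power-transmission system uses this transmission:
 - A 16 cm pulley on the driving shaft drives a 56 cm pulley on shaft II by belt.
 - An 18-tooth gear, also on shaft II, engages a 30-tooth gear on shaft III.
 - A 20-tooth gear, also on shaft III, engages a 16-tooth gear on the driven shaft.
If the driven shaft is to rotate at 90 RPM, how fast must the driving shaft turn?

420 RPM

Overall ratio R = 3.5 × 1.6667 × 0.8 = 4.6667.
Required input speed = output speed × R = 90 × 4.6667 = 420 RPM.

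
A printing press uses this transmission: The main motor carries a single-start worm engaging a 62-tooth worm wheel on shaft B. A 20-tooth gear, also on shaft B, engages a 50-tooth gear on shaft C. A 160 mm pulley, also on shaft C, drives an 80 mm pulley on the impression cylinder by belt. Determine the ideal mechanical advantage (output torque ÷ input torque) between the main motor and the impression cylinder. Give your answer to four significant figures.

77.50

Each stage contributes driven/driver: worm 62/1 = 62, gear mesh 50/20 = 2.5, belt 80/160 = 0.5.
Overall: 62 × 2.5 × 0.5 = 77.5.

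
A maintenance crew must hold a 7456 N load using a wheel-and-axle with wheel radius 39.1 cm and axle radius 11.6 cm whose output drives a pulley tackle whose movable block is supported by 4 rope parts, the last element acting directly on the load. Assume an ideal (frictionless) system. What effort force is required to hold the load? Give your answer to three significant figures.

Wheel-and-axle MA = R/r = 39.1/11.6 = 3.3707.
Block-and-tackle MA = number of supporting rope parts = 4.
Combined ideal MA = 3.3707 × 4 = 13.483.
Effort = load / MA = 7456 / 13.483 = 553 N.

553 N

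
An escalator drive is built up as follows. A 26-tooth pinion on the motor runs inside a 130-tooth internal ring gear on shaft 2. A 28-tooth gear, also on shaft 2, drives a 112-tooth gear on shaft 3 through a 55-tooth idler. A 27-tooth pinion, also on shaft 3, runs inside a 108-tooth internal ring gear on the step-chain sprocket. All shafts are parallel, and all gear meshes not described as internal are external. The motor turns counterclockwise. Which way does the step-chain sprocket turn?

counterclockwise

the motor → shaft 2: internal mesh, same direction → CCW.
shaft 2 → shaft 3: driver → idler → driven is 2 external meshes, 2 reversals → CCW.
shaft 3 → the step-chain sprocket: internal mesh, same direction → CCW.
2 reversals in total — an even number — so the step-chain sprocket turns the same way as the motor.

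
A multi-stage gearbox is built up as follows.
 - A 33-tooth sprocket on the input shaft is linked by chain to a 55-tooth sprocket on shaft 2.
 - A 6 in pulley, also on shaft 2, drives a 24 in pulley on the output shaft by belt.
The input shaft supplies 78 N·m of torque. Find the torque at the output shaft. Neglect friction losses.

520 N·m

After the chain (55/33): 78 × 1.6667 = 130 N·m
After the belt (24/6): 130 × 4 = 520 N·m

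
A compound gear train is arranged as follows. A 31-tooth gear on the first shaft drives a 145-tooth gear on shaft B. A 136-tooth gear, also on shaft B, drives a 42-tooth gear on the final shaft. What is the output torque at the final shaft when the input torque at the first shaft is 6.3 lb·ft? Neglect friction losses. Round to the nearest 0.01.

9.10 lb·ft

gear mesh 145/31 = 4.6774 → τ = 6.3·4.6774 = 29.468 lb·ft
gear mesh 42/136 = 0.30882 → τ = 29.468·0.30882 = 9.1003 lb·ft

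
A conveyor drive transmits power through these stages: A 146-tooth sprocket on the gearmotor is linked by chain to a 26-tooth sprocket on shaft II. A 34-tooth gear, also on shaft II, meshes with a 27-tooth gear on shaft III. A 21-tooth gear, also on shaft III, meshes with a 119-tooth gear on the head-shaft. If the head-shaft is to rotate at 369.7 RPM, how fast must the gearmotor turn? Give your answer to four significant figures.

296.3 RPM

Overall ratio R = 0.17808 × 0.79412 × 5.6667 = 0.80137.
Required input speed = output speed × R = 369.7 × 0.80137 = 296.27 RPM.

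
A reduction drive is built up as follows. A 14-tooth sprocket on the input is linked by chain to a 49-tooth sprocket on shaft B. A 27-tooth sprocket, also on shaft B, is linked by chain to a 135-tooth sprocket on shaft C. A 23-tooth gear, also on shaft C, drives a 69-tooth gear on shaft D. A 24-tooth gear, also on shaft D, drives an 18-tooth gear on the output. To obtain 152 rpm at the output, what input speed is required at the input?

5985 rpm

Overall ratio R = 3.5 × 5 × 3 × 0.75 = 39.375.
Required input speed = output speed × R = 152 × 39.375 = 5985 rpm.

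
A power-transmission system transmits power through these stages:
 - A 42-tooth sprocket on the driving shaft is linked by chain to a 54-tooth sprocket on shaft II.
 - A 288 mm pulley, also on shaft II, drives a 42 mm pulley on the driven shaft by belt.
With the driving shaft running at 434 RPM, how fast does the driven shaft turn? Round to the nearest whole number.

2315 RPM

Chain: ratio = 54/42 = 1.2857, so shaft II turns at 434 / 1.2857 = 337.56 RPM.
Belt: ratio = 42/288 = 0.14583, so the driven shaft turns at 337.56 / 0.14583 = 2314.7 RPM.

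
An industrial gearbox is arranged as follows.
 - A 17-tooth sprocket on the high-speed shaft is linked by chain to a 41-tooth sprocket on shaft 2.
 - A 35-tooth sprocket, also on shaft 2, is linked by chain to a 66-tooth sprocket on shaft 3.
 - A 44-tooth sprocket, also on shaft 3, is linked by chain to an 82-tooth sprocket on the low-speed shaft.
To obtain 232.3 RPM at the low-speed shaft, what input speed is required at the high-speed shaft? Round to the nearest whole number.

1969 RPM

Overall ratio R = 2.4118 × 1.8857 × 1.8636 = 8.4756.
Required input speed = output speed × R = 232.3 × 8.4756 = 1968.9 RPM.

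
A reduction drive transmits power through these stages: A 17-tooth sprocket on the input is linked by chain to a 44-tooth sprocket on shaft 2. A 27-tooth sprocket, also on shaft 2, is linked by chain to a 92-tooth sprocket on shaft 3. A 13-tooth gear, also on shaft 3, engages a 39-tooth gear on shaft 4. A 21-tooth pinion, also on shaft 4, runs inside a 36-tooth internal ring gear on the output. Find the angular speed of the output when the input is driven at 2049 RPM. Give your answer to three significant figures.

Chain: ratio = 44/17 = 2.5882, so shaft 2 turns at 2049 / 2.5882 = 791.66 RPM.
Chain: ratio = 92/27 = 3.4074, so shaft 3 turns at 791.66 / 3.4074 = 232.33 RPM.
Gear mesh: ratio = 39/13 = 3, so shaft 4 turns at 232.33 / 3 = 77.445 RPM.
Internal gear: ratio = 36/21 = 1.7143, so the output turns at 77.445 / 1.7143 = 45.176 RPM.

45.2 RPM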